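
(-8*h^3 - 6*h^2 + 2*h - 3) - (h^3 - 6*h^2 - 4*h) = -9*h^3 + 6*h - 3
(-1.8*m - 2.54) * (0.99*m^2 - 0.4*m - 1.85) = -1.782*m^3 - 1.7946*m^2 + 4.346*m + 4.699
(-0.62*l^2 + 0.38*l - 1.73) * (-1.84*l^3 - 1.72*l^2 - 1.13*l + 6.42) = 1.1408*l^5 + 0.3672*l^4 + 3.2302*l^3 - 1.4342*l^2 + 4.3945*l - 11.1066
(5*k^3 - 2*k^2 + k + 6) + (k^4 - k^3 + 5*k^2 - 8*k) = k^4 + 4*k^3 + 3*k^2 - 7*k + 6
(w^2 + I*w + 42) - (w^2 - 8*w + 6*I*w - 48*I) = 8*w - 5*I*w + 42 + 48*I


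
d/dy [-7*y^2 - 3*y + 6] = -14*y - 3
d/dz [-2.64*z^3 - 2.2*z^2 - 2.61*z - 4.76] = -7.92*z^2 - 4.4*z - 2.61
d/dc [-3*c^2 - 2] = -6*c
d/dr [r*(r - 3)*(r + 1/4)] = 3*r^2 - 11*r/2 - 3/4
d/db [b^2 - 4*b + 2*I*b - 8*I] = 2*b - 4 + 2*I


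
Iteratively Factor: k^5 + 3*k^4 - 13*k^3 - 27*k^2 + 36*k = (k + 4)*(k^4 - k^3 - 9*k^2 + 9*k) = k*(k + 4)*(k^3 - k^2 - 9*k + 9) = k*(k - 1)*(k + 4)*(k^2 - 9) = k*(k - 3)*(k - 1)*(k + 4)*(k + 3)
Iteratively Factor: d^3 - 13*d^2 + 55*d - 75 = (d - 5)*(d^2 - 8*d + 15) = (d - 5)^2*(d - 3)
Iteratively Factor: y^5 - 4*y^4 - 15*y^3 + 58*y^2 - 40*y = (y)*(y^4 - 4*y^3 - 15*y^2 + 58*y - 40) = y*(y - 2)*(y^3 - 2*y^2 - 19*y + 20) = y*(y - 2)*(y + 4)*(y^2 - 6*y + 5) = y*(y - 2)*(y - 1)*(y + 4)*(y - 5)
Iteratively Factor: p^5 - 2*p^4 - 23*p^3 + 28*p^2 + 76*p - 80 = (p + 4)*(p^4 - 6*p^3 + p^2 + 24*p - 20) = (p - 5)*(p + 4)*(p^3 - p^2 - 4*p + 4) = (p - 5)*(p - 1)*(p + 4)*(p^2 - 4) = (p - 5)*(p - 1)*(p + 2)*(p + 4)*(p - 2)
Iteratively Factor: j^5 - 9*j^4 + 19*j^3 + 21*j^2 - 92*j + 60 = (j - 2)*(j^4 - 7*j^3 + 5*j^2 + 31*j - 30) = (j - 2)*(j - 1)*(j^3 - 6*j^2 - j + 30) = (j - 3)*(j - 2)*(j - 1)*(j^2 - 3*j - 10) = (j - 5)*(j - 3)*(j - 2)*(j - 1)*(j + 2)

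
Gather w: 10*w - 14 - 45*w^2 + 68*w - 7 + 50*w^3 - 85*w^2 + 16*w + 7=50*w^3 - 130*w^2 + 94*w - 14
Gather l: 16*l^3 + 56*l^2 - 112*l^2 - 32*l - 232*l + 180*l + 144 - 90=16*l^3 - 56*l^2 - 84*l + 54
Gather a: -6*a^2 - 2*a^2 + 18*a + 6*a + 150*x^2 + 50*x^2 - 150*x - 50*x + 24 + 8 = -8*a^2 + 24*a + 200*x^2 - 200*x + 32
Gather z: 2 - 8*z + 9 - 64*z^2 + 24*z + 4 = -64*z^2 + 16*z + 15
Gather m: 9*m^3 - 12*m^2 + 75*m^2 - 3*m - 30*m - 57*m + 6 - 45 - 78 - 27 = 9*m^3 + 63*m^2 - 90*m - 144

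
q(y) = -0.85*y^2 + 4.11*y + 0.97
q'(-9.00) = 19.41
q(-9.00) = -104.87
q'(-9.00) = 19.41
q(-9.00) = -104.87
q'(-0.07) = 4.23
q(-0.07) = 0.68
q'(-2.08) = 7.65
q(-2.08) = -11.26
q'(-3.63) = 10.28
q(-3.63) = -25.15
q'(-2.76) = 8.80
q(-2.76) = -16.85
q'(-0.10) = 4.28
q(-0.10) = 0.55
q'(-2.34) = 8.09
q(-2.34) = -13.30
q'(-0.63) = 5.18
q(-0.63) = -1.96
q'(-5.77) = 13.92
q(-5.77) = -51.04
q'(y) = 4.11 - 1.7*y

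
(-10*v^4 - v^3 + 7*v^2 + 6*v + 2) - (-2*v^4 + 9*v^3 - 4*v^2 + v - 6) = -8*v^4 - 10*v^3 + 11*v^2 + 5*v + 8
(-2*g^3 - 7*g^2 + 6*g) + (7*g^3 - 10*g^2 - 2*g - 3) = 5*g^3 - 17*g^2 + 4*g - 3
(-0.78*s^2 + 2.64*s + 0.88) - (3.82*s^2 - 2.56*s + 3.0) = -4.6*s^2 + 5.2*s - 2.12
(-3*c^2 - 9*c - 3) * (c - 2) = -3*c^3 - 3*c^2 + 15*c + 6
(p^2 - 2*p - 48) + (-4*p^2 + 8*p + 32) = -3*p^2 + 6*p - 16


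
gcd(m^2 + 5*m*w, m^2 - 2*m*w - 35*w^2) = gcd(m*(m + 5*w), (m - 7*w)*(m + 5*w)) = m + 5*w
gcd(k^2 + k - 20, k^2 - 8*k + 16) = k - 4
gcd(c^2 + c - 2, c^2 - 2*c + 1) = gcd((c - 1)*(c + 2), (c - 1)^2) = c - 1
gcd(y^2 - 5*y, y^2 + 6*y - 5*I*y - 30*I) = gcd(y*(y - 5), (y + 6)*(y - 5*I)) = 1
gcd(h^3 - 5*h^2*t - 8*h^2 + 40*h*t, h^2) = h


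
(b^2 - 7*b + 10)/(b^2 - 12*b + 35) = (b - 2)/(b - 7)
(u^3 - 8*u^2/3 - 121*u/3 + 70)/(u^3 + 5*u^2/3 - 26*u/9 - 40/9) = 3*(u^2 - u - 42)/(3*u^2 + 10*u + 8)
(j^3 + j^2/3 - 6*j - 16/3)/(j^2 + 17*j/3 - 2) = (3*j^3 + j^2 - 18*j - 16)/(3*j^2 + 17*j - 6)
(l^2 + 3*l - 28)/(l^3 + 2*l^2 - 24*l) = (l + 7)/(l*(l + 6))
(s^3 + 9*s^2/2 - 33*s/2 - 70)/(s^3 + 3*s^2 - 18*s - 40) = (s + 7/2)/(s + 2)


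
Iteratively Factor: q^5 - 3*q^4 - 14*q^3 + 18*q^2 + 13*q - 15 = (q + 1)*(q^4 - 4*q^3 - 10*q^2 + 28*q - 15) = (q - 1)*(q + 1)*(q^3 - 3*q^2 - 13*q + 15) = (q - 1)^2*(q + 1)*(q^2 - 2*q - 15) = (q - 5)*(q - 1)^2*(q + 1)*(q + 3)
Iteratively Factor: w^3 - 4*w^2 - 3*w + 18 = (w + 2)*(w^2 - 6*w + 9) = (w - 3)*(w + 2)*(w - 3)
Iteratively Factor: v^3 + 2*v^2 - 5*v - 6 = (v + 1)*(v^2 + v - 6) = (v + 1)*(v + 3)*(v - 2)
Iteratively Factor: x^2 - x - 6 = (x + 2)*(x - 3)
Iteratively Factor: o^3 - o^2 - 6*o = (o - 3)*(o^2 + 2*o) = (o - 3)*(o + 2)*(o)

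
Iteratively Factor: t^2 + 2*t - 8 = (t + 4)*(t - 2)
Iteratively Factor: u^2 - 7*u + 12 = (u - 3)*(u - 4)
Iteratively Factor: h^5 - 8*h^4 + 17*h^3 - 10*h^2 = (h - 1)*(h^4 - 7*h^3 + 10*h^2) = h*(h - 1)*(h^3 - 7*h^2 + 10*h) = h*(h - 2)*(h - 1)*(h^2 - 5*h) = h*(h - 5)*(h - 2)*(h - 1)*(h)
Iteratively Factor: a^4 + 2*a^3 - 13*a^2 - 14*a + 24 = (a - 1)*(a^3 + 3*a^2 - 10*a - 24) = (a - 1)*(a + 4)*(a^2 - a - 6) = (a - 3)*(a - 1)*(a + 4)*(a + 2)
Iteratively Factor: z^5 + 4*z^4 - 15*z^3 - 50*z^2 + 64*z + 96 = (z - 3)*(z^4 + 7*z^3 + 6*z^2 - 32*z - 32) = (z - 3)*(z + 1)*(z^3 + 6*z^2 - 32) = (z - 3)*(z - 2)*(z + 1)*(z^2 + 8*z + 16) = (z - 3)*(z - 2)*(z + 1)*(z + 4)*(z + 4)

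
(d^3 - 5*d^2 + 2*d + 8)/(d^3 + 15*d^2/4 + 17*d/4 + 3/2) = 4*(d^2 - 6*d + 8)/(4*d^2 + 11*d + 6)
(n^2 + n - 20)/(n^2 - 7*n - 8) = (-n^2 - n + 20)/(-n^2 + 7*n + 8)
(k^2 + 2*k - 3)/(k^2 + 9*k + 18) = (k - 1)/(k + 6)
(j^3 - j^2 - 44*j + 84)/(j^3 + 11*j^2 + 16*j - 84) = (j - 6)/(j + 6)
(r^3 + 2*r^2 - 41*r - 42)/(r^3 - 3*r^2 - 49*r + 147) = (r^2 - 5*r - 6)/(r^2 - 10*r + 21)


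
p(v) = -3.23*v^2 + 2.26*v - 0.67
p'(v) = 2.26 - 6.46*v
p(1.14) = -2.29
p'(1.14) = -5.10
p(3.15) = -25.60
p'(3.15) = -18.09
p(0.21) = -0.34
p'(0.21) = 0.90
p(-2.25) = -22.11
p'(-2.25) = 16.80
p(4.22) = -48.65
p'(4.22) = -25.00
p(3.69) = -36.31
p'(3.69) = -21.58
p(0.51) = -0.36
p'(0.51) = -1.03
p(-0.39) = -2.04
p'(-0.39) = 4.78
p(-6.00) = -130.51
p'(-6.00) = 41.02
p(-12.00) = -492.91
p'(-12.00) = 79.78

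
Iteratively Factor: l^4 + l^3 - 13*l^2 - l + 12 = (l + 4)*(l^3 - 3*l^2 - l + 3) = (l - 3)*(l + 4)*(l^2 - 1) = (l - 3)*(l - 1)*(l + 4)*(l + 1)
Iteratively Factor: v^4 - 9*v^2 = (v)*(v^3 - 9*v) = v*(v - 3)*(v^2 + 3*v) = v*(v - 3)*(v + 3)*(v)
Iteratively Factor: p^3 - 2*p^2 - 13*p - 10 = (p - 5)*(p^2 + 3*p + 2) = (p - 5)*(p + 2)*(p + 1)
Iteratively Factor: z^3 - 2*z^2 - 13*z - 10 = (z + 2)*(z^2 - 4*z - 5) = (z - 5)*(z + 2)*(z + 1)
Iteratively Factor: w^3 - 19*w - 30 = (w - 5)*(w^2 + 5*w + 6) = (w - 5)*(w + 3)*(w + 2)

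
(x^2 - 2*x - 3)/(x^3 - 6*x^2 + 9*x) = (x + 1)/(x*(x - 3))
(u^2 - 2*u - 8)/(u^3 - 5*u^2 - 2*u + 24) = 1/(u - 3)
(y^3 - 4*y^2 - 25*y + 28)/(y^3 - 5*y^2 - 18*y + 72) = (y^2 - 8*y + 7)/(y^2 - 9*y + 18)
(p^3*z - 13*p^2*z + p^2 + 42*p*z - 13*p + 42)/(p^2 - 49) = (p^2*z - 6*p*z + p - 6)/(p + 7)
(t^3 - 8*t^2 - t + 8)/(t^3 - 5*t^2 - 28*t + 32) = (t + 1)/(t + 4)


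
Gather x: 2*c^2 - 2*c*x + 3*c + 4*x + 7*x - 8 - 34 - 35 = 2*c^2 + 3*c + x*(11 - 2*c) - 77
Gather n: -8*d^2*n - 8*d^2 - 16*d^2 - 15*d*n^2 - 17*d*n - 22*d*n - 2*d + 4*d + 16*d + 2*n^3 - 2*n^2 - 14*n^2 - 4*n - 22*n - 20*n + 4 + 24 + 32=-24*d^2 + 18*d + 2*n^3 + n^2*(-15*d - 16) + n*(-8*d^2 - 39*d - 46) + 60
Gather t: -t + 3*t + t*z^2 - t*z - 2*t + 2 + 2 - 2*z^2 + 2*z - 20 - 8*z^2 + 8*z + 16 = t*(z^2 - z) - 10*z^2 + 10*z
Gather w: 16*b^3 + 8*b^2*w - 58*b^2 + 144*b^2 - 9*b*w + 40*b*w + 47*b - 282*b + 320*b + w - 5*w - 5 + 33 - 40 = 16*b^3 + 86*b^2 + 85*b + w*(8*b^2 + 31*b - 4) - 12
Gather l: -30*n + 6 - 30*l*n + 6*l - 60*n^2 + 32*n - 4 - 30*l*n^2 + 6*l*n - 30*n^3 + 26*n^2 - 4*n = l*(-30*n^2 - 24*n + 6) - 30*n^3 - 34*n^2 - 2*n + 2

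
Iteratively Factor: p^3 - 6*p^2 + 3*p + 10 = (p - 5)*(p^2 - p - 2) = (p - 5)*(p - 2)*(p + 1)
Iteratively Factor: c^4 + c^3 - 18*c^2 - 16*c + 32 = (c + 2)*(c^3 - c^2 - 16*c + 16) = (c - 4)*(c + 2)*(c^2 + 3*c - 4) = (c - 4)*(c + 2)*(c + 4)*(c - 1)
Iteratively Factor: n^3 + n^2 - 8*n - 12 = (n - 3)*(n^2 + 4*n + 4) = (n - 3)*(n + 2)*(n + 2)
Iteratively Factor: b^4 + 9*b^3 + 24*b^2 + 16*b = (b + 4)*(b^3 + 5*b^2 + 4*b) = b*(b + 4)*(b^2 + 5*b + 4) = b*(b + 1)*(b + 4)*(b + 4)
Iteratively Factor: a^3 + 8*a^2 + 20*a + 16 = (a + 2)*(a^2 + 6*a + 8) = (a + 2)^2*(a + 4)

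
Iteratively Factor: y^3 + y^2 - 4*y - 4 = (y + 2)*(y^2 - y - 2) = (y - 2)*(y + 2)*(y + 1)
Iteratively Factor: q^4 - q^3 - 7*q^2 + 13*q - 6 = (q + 3)*(q^3 - 4*q^2 + 5*q - 2) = (q - 2)*(q + 3)*(q^2 - 2*q + 1) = (q - 2)*(q - 1)*(q + 3)*(q - 1)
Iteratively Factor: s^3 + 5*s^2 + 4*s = (s)*(s^2 + 5*s + 4) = s*(s + 4)*(s + 1)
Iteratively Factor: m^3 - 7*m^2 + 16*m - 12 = (m - 3)*(m^2 - 4*m + 4) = (m - 3)*(m - 2)*(m - 2)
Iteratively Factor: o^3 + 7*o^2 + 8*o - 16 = (o + 4)*(o^2 + 3*o - 4) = (o - 1)*(o + 4)*(o + 4)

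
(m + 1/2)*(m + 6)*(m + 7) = m^3 + 27*m^2/2 + 97*m/2 + 21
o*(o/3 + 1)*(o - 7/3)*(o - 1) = o^4/3 - o^3/9 - 23*o^2/9 + 7*o/3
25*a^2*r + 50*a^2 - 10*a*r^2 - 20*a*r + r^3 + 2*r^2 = (-5*a + r)^2*(r + 2)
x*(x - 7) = x^2 - 7*x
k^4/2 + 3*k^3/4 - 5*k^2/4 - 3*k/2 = k*(k/2 + 1/2)*(k - 3/2)*(k + 2)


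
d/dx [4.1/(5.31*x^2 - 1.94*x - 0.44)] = (7.954 - 43.542*x)/(-5.31*x^2 + 1.94*x + 0.44)^2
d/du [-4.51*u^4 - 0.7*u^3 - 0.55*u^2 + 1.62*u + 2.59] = -18.04*u^3 - 2.1*u^2 - 1.1*u + 1.62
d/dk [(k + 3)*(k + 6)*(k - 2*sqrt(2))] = 3*k^2 - 4*sqrt(2)*k + 18*k - 18*sqrt(2) + 18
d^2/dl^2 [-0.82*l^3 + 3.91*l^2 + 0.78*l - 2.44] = 7.82 - 4.92*l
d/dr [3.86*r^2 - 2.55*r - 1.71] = 7.72*r - 2.55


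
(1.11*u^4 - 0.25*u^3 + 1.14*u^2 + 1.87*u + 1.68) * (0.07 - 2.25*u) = -2.4975*u^5 + 0.6402*u^4 - 2.5825*u^3 - 4.1277*u^2 - 3.6491*u + 0.1176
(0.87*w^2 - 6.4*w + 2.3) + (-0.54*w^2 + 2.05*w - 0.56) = 0.33*w^2 - 4.35*w + 1.74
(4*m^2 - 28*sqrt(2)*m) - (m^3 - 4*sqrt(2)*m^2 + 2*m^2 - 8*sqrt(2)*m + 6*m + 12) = -m^3 + 2*m^2 + 4*sqrt(2)*m^2 - 20*sqrt(2)*m - 6*m - 12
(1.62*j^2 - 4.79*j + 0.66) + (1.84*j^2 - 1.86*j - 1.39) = 3.46*j^2 - 6.65*j - 0.73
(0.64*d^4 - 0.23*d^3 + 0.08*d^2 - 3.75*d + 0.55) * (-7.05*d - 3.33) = -4.512*d^5 - 0.5097*d^4 + 0.2019*d^3 + 26.1711*d^2 + 8.61*d - 1.8315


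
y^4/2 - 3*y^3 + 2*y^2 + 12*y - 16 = (y/2 + 1)*(y - 4)*(y - 2)^2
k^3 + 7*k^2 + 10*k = k*(k + 2)*(k + 5)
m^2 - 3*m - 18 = (m - 6)*(m + 3)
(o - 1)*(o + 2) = o^2 + o - 2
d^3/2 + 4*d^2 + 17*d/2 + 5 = (d/2 + 1/2)*(d + 2)*(d + 5)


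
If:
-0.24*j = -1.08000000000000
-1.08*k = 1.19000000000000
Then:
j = 4.50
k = -1.10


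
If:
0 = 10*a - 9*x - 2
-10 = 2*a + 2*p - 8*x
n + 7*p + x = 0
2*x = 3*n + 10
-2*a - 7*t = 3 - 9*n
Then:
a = 1213/701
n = -1542/701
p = 50/701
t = -18407/4907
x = 1192/701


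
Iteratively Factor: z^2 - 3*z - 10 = (z + 2)*(z - 5)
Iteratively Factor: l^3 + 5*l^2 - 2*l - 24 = (l + 3)*(l^2 + 2*l - 8) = (l + 3)*(l + 4)*(l - 2)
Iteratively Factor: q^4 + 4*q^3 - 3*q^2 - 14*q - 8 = (q + 4)*(q^3 - 3*q - 2) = (q - 2)*(q + 4)*(q^2 + 2*q + 1) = (q - 2)*(q + 1)*(q + 4)*(q + 1)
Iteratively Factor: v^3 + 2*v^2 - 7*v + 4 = (v + 4)*(v^2 - 2*v + 1) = (v - 1)*(v + 4)*(v - 1)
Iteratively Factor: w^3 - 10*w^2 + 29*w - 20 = (w - 1)*(w^2 - 9*w + 20) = (w - 4)*(w - 1)*(w - 5)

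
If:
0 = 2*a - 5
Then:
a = 5/2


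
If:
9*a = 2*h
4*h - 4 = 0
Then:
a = 2/9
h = 1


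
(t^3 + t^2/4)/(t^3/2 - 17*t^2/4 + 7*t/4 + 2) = t^2*(4*t + 1)/(2*t^3 - 17*t^2 + 7*t + 8)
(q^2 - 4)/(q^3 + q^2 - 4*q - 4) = 1/(q + 1)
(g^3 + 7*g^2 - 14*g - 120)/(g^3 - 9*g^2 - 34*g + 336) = (g^2 + g - 20)/(g^2 - 15*g + 56)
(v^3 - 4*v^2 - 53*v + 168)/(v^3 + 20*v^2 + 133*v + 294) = (v^2 - 11*v + 24)/(v^2 + 13*v + 42)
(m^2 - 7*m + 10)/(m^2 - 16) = (m^2 - 7*m + 10)/(m^2 - 16)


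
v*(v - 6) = v^2 - 6*v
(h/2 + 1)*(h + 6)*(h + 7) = h^3/2 + 15*h^2/2 + 34*h + 42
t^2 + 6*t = t*(t + 6)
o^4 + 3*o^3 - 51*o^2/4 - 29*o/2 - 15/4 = (o - 3)*(o + 1/2)^2*(o + 5)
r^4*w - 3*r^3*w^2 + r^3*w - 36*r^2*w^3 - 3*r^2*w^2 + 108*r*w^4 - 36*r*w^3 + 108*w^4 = (r - 6*w)*(r - 3*w)*(r + 6*w)*(r*w + w)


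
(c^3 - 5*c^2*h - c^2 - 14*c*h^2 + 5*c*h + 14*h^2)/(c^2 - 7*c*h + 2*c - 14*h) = (c^2 + 2*c*h - c - 2*h)/(c + 2)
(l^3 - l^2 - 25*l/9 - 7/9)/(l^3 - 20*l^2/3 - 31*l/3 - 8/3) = (l - 7/3)/(l - 8)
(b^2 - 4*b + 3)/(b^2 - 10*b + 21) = (b - 1)/(b - 7)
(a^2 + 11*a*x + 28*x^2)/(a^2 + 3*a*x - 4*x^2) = (-a - 7*x)/(-a + x)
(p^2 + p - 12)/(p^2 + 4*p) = (p - 3)/p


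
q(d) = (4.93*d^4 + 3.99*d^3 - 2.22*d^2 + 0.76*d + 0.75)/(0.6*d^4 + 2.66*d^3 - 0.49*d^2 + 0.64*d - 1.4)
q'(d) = (-2.4*d^3 - 7.98*d^2 + 0.98*d - 0.64)*(4.93*d^4 + 3.99*d^3 - 2.22*d^2 + 0.76*d + 0.75)/(0.6*d^4 + 2.66*d^3 - 0.49*d^2 + 0.64*d - 1.4)^2 + (19.72*d^3 + 11.97*d^2 - 4.44*d + 0.76)/(0.6*d^4 + 2.66*d^3 - 0.49*d^2 + 0.64*d - 1.4)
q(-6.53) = 23.95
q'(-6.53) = 8.45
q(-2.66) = -5.82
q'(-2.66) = 7.12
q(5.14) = 5.11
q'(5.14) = 0.33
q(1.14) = 3.56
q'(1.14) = -2.02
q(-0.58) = 0.28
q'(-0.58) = -1.08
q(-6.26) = 26.62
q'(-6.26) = 11.57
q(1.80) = 3.50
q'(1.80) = 0.55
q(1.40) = 3.36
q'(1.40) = -0.01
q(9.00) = 6.01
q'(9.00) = 0.16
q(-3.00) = -8.73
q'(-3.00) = 10.28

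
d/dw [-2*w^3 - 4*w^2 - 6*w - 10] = -6*w^2 - 8*w - 6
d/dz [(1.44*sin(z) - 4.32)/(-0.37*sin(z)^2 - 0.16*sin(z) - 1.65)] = (0.5328*sin(z)^2 - 3.1968*sin(z) - 3.0672)*cos(z)/(0.1369*sin(z)^4 + 0.1184*sin(z)^3 + 1.2466*sin(z)^2 + 0.528*sin(z) + 2.7225)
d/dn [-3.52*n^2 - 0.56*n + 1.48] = -7.04*n - 0.56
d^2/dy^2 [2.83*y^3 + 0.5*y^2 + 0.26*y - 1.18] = 16.98*y + 1.0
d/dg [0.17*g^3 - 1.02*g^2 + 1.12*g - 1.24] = 0.51*g^2 - 2.04*g + 1.12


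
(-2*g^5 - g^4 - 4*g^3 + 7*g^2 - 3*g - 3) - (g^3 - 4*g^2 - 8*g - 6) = -2*g^5 - g^4 - 5*g^3 + 11*g^2 + 5*g + 3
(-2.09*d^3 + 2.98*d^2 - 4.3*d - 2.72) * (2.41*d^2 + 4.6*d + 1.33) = -5.0369*d^5 - 2.4322*d^4 + 0.565299999999999*d^3 - 22.3718*d^2 - 18.231*d - 3.6176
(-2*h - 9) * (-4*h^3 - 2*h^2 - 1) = 8*h^4 + 40*h^3 + 18*h^2 + 2*h + 9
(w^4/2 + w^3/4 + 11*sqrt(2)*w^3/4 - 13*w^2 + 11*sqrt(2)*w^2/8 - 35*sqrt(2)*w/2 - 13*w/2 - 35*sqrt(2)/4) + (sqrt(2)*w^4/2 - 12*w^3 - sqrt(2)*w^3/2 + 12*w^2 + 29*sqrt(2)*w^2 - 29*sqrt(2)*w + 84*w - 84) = w^4/2 + sqrt(2)*w^4/2 - 47*w^3/4 + 9*sqrt(2)*w^3/4 - w^2 + 243*sqrt(2)*w^2/8 - 93*sqrt(2)*w/2 + 155*w/2 - 84 - 35*sqrt(2)/4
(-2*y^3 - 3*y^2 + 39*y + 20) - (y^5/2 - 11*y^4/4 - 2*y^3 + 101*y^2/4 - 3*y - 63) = -y^5/2 + 11*y^4/4 - 113*y^2/4 + 42*y + 83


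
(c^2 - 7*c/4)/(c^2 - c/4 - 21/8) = 2*c/(2*c + 3)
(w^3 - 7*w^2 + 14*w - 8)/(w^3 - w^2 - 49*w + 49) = (w^2 - 6*w + 8)/(w^2 - 49)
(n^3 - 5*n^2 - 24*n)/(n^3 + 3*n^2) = (n - 8)/n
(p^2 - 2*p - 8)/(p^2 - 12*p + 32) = (p + 2)/(p - 8)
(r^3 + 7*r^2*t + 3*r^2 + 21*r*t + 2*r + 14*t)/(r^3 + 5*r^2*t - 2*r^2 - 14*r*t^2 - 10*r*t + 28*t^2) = (r^2 + 3*r + 2)/(r^2 - 2*r*t - 2*r + 4*t)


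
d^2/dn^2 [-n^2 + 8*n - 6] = -2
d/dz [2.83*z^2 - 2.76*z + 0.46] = 5.66*z - 2.76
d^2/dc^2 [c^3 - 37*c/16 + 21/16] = 6*c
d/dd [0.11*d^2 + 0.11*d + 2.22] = 0.22*d + 0.11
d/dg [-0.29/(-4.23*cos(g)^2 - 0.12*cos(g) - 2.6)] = (2.4534*cos(g) + 0.0348)*sin(g)/(4.23*cos(g)^2 + 0.12*cos(g) + 2.6)^2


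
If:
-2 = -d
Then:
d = 2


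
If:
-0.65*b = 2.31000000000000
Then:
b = -3.55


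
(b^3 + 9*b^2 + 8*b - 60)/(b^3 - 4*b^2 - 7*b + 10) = (b^3 + 9*b^2 + 8*b - 60)/(b^3 - 4*b^2 - 7*b + 10)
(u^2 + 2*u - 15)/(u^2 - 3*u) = (u + 5)/u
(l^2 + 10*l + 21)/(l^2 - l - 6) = (l^2 + 10*l + 21)/(l^2 - l - 6)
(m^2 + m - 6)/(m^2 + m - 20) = (m^2 + m - 6)/(m^2 + m - 20)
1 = 1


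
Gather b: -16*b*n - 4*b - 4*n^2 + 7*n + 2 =b*(-16*n - 4) - 4*n^2 + 7*n + 2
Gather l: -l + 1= 1 - l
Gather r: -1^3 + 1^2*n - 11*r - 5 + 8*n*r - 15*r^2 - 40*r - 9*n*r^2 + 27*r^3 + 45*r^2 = n + 27*r^3 + r^2*(30 - 9*n) + r*(8*n - 51) - 6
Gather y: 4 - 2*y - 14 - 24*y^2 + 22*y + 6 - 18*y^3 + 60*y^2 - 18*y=-18*y^3 + 36*y^2 + 2*y - 4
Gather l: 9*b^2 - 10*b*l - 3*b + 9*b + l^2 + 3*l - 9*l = 9*b^2 + 6*b + l^2 + l*(-10*b - 6)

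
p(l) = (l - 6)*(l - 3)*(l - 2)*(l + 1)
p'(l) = (l - 6)*(l - 3)*(l - 2) + (l - 6)*(l - 3)*(l + 1) + (l - 6)*(l - 2)*(l + 1) + (l - 3)*(l - 2)*(l + 1) = 2*l*(2*l^2 - 15*l + 25)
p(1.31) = -12.63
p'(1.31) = 23.01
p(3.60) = -10.60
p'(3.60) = -22.18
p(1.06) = -18.56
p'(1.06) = 24.06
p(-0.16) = -35.32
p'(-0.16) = -8.78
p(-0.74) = -17.96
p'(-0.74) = -55.05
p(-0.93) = -5.59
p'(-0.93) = -75.66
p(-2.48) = 308.12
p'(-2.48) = -369.52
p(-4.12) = 1375.84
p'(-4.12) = -994.97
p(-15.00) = 89964.00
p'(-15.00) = -21000.00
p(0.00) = -36.00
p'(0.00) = 0.00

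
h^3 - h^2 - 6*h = h*(h - 3)*(h + 2)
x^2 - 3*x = x*(x - 3)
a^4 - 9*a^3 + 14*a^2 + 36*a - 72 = (a - 6)*(a - 3)*(a - 2)*(a + 2)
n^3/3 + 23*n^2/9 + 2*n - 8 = (n/3 + 1)*(n - 4/3)*(n + 6)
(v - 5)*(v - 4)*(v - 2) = v^3 - 11*v^2 + 38*v - 40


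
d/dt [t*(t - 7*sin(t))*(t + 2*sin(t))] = -5*t^2*cos(t) + 3*t^2 - 10*t*sin(t) - 14*t*sin(2*t) - 14*sin(t)^2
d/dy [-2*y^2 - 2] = -4*y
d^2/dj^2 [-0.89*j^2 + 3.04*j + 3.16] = -1.78000000000000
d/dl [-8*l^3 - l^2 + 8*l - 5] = -24*l^2 - 2*l + 8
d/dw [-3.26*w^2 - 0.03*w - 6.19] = -6.52*w - 0.03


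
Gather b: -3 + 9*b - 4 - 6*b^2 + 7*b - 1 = -6*b^2 + 16*b - 8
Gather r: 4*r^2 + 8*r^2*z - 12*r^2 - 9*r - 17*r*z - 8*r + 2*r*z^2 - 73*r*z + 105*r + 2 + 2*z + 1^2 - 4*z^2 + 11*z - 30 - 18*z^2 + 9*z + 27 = r^2*(8*z - 8) + r*(2*z^2 - 90*z + 88) - 22*z^2 + 22*z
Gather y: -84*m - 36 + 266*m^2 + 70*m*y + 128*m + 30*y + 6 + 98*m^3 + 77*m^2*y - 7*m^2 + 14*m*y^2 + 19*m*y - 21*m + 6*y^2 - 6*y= 98*m^3 + 259*m^2 + 23*m + y^2*(14*m + 6) + y*(77*m^2 + 89*m + 24) - 30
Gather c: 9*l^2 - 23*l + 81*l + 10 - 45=9*l^2 + 58*l - 35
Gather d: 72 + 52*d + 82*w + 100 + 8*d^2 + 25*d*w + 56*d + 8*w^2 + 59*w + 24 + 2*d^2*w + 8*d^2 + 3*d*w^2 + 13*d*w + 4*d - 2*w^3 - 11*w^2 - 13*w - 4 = d^2*(2*w + 16) + d*(3*w^2 + 38*w + 112) - 2*w^3 - 3*w^2 + 128*w + 192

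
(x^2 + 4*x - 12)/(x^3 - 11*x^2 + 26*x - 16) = (x + 6)/(x^2 - 9*x + 8)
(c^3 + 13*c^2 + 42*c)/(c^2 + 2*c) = (c^2 + 13*c + 42)/(c + 2)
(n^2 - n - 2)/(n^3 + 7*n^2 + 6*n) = (n - 2)/(n*(n + 6))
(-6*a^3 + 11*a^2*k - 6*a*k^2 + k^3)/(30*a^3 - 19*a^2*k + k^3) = (-a + k)/(5*a + k)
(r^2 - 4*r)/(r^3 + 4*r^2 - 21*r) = (r - 4)/(r^2 + 4*r - 21)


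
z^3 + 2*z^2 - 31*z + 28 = (z - 4)*(z - 1)*(z + 7)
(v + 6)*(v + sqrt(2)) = v^2 + sqrt(2)*v + 6*v + 6*sqrt(2)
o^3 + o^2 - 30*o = o*(o - 5)*(o + 6)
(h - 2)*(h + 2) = h^2 - 4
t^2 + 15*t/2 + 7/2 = (t + 1/2)*(t + 7)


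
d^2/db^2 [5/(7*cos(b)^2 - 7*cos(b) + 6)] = 35*(28*sin(b)^4 + 3*sin(b)^2 + 129*cos(b)/4 - 21*cos(3*b)/4 - 33)/(7*sin(b)^2 + 7*cos(b) - 13)^3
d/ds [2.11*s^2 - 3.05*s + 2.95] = 4.22*s - 3.05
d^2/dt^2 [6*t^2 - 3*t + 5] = 12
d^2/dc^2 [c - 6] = 0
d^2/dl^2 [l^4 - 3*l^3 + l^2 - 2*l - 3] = 12*l^2 - 18*l + 2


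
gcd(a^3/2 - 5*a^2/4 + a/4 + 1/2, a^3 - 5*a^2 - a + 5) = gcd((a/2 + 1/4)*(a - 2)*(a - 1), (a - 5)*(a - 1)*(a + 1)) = a - 1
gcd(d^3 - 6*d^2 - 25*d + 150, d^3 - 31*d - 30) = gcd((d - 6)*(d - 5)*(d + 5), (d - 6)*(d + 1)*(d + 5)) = d^2 - d - 30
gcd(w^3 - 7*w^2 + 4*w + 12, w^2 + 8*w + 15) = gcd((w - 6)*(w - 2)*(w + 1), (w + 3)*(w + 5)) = 1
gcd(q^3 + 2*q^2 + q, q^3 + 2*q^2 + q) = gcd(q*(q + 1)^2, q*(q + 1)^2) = q^3 + 2*q^2 + q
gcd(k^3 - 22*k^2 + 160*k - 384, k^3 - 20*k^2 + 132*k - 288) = k^2 - 14*k + 48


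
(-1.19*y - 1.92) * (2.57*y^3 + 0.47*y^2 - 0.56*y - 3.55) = -3.0583*y^4 - 5.4937*y^3 - 0.236*y^2 + 5.2997*y + 6.816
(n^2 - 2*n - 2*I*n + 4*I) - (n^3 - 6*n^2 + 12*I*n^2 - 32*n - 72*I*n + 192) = -n^3 + 7*n^2 - 12*I*n^2 + 30*n + 70*I*n - 192 + 4*I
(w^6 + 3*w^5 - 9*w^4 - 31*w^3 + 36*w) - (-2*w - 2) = w^6 + 3*w^5 - 9*w^4 - 31*w^3 + 38*w + 2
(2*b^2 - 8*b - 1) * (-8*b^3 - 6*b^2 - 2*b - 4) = -16*b^5 + 52*b^4 + 52*b^3 + 14*b^2 + 34*b + 4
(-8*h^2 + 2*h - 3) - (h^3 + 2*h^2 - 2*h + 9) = -h^3 - 10*h^2 + 4*h - 12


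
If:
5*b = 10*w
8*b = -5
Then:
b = -5/8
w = -5/16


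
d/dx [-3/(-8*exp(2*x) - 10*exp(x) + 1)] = (-48*exp(x) - 30)*exp(x)/(8*exp(2*x) + 10*exp(x) - 1)^2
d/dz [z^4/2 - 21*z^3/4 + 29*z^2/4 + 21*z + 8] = 2*z^3 - 63*z^2/4 + 29*z/2 + 21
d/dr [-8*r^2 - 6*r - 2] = -16*r - 6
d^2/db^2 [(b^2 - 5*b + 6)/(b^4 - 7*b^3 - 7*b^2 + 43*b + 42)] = 6*(b^5 - 8*b^4 + 33*b^3 + 34*b^2 - 236*b - 292)/(b^9 - 12*b^8 - 9*b^7 + 350*b^6 + 507*b^5 - 3408*b^4 - 12655*b^3 - 17514*b^2 - 11172*b - 2744)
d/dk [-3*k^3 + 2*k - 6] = 2 - 9*k^2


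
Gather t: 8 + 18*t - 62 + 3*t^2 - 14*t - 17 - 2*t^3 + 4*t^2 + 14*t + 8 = -2*t^3 + 7*t^2 + 18*t - 63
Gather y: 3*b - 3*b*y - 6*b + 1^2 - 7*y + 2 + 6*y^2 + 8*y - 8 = -3*b + 6*y^2 + y*(1 - 3*b) - 5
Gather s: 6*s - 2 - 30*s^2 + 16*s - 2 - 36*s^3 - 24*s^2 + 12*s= -36*s^3 - 54*s^2 + 34*s - 4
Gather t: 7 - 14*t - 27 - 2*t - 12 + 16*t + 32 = 0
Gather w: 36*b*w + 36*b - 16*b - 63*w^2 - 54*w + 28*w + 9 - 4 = 20*b - 63*w^2 + w*(36*b - 26) + 5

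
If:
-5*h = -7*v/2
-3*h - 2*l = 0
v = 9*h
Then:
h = 0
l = 0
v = 0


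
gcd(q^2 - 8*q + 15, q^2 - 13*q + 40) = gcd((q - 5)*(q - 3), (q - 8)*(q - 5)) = q - 5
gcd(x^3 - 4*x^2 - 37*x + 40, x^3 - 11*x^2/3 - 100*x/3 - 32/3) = x - 8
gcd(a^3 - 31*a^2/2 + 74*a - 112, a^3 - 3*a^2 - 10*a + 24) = a - 4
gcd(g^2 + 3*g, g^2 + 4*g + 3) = g + 3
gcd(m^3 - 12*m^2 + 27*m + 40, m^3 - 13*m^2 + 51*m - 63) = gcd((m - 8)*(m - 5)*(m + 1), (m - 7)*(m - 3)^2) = 1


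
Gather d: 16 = 16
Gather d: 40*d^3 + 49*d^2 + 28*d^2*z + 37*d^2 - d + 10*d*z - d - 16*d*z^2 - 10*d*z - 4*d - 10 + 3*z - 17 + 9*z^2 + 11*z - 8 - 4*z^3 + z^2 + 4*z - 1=40*d^3 + d^2*(28*z + 86) + d*(-16*z^2 - 6) - 4*z^3 + 10*z^2 + 18*z - 36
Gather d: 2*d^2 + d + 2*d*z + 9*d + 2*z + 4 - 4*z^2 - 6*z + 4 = 2*d^2 + d*(2*z + 10) - 4*z^2 - 4*z + 8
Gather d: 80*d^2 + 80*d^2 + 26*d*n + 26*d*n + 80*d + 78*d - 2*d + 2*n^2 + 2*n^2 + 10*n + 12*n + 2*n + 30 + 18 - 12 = 160*d^2 + d*(52*n + 156) + 4*n^2 + 24*n + 36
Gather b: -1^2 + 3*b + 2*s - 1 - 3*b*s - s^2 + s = b*(3 - 3*s) - s^2 + 3*s - 2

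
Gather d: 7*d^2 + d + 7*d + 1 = 7*d^2 + 8*d + 1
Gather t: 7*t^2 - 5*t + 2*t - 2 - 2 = 7*t^2 - 3*t - 4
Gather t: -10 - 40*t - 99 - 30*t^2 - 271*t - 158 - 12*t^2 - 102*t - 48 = -42*t^2 - 413*t - 315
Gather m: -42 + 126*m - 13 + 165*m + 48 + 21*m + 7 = 312*m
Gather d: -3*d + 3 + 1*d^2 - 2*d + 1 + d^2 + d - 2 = 2*d^2 - 4*d + 2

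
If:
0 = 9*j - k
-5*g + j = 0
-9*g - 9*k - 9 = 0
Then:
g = -1/46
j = -5/46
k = -45/46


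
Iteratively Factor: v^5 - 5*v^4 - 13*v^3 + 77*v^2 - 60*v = (v - 1)*(v^4 - 4*v^3 - 17*v^2 + 60*v) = (v - 3)*(v - 1)*(v^3 - v^2 - 20*v) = (v - 5)*(v - 3)*(v - 1)*(v^2 + 4*v) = (v - 5)*(v - 3)*(v - 1)*(v + 4)*(v)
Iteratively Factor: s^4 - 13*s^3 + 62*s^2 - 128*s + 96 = (s - 2)*(s^3 - 11*s^2 + 40*s - 48) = (s - 4)*(s - 2)*(s^2 - 7*s + 12) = (s - 4)^2*(s - 2)*(s - 3)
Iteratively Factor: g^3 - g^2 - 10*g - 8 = (g + 1)*(g^2 - 2*g - 8) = (g + 1)*(g + 2)*(g - 4)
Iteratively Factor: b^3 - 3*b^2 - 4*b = (b)*(b^2 - 3*b - 4) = b*(b - 4)*(b + 1)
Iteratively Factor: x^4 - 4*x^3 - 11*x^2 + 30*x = (x + 3)*(x^3 - 7*x^2 + 10*x) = x*(x + 3)*(x^2 - 7*x + 10) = x*(x - 2)*(x + 3)*(x - 5)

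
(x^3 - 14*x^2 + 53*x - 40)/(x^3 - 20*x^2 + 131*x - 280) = (x - 1)/(x - 7)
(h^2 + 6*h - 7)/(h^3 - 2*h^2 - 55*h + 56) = 1/(h - 8)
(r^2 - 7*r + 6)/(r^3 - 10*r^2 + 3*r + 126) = (r - 1)/(r^2 - 4*r - 21)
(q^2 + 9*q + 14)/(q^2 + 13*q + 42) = (q + 2)/(q + 6)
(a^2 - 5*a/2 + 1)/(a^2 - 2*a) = (a - 1/2)/a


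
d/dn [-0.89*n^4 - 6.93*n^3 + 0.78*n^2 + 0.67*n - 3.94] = -3.56*n^3 - 20.79*n^2 + 1.56*n + 0.67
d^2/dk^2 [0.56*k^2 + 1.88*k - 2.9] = 1.12000000000000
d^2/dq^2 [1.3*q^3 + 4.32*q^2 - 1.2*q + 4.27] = 7.8*q + 8.64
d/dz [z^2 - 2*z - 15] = 2*z - 2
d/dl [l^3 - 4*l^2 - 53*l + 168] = 3*l^2 - 8*l - 53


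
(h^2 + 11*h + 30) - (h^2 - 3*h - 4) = 14*h + 34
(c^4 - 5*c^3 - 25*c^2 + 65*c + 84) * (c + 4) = c^5 - c^4 - 45*c^3 - 35*c^2 + 344*c + 336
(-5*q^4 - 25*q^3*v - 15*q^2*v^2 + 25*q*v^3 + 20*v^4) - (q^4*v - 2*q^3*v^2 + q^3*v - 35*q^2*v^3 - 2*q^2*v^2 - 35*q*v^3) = -q^4*v - 5*q^4 + 2*q^3*v^2 - 26*q^3*v + 35*q^2*v^3 - 13*q^2*v^2 + 60*q*v^3 + 20*v^4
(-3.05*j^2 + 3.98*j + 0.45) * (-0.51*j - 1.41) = 1.5555*j^3 + 2.2707*j^2 - 5.8413*j - 0.6345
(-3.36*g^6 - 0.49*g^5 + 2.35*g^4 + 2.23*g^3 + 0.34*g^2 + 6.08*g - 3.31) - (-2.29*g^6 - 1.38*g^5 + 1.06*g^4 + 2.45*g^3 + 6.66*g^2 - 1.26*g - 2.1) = -1.07*g^6 + 0.89*g^5 + 1.29*g^4 - 0.22*g^3 - 6.32*g^2 + 7.34*g - 1.21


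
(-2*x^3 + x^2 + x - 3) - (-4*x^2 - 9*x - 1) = -2*x^3 + 5*x^2 + 10*x - 2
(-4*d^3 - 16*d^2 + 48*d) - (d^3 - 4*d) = -5*d^3 - 16*d^2 + 52*d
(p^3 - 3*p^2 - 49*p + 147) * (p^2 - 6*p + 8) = p^5 - 9*p^4 - 23*p^3 + 417*p^2 - 1274*p + 1176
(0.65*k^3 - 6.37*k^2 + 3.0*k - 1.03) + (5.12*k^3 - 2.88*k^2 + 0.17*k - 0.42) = 5.77*k^3 - 9.25*k^2 + 3.17*k - 1.45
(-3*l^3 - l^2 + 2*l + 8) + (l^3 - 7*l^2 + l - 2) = -2*l^3 - 8*l^2 + 3*l + 6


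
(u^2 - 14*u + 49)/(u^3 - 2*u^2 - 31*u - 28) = (u - 7)/(u^2 + 5*u + 4)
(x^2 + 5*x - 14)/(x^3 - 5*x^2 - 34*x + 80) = (x + 7)/(x^2 - 3*x - 40)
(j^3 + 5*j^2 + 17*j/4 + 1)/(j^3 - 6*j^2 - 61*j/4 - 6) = (2*j^2 + 9*j + 4)/(2*j^2 - 13*j - 24)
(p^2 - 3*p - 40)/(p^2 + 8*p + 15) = (p - 8)/(p + 3)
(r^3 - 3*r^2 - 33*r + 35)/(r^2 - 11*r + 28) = (r^2 + 4*r - 5)/(r - 4)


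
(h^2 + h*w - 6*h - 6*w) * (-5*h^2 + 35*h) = -5*h^4 - 5*h^3*w + 65*h^3 + 65*h^2*w - 210*h^2 - 210*h*w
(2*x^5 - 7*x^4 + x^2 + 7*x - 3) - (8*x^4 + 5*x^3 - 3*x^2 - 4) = 2*x^5 - 15*x^4 - 5*x^3 + 4*x^2 + 7*x + 1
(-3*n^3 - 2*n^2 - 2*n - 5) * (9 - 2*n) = 6*n^4 - 23*n^3 - 14*n^2 - 8*n - 45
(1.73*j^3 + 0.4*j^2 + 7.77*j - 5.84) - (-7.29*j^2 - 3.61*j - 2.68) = 1.73*j^3 + 7.69*j^2 + 11.38*j - 3.16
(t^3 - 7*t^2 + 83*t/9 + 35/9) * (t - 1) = t^4 - 8*t^3 + 146*t^2/9 - 16*t/3 - 35/9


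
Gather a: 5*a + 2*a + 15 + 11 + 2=7*a + 28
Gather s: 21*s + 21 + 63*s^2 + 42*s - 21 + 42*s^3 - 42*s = 42*s^3 + 63*s^2 + 21*s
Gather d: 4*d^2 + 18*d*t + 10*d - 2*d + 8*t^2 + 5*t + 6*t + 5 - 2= 4*d^2 + d*(18*t + 8) + 8*t^2 + 11*t + 3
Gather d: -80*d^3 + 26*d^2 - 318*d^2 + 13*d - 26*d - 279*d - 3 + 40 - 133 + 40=-80*d^3 - 292*d^2 - 292*d - 56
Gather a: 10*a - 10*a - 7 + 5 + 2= 0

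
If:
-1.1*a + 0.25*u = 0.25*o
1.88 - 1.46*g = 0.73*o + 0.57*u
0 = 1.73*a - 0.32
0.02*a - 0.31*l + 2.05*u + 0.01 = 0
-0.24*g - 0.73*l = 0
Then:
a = 0.18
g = 1.78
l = -0.58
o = -0.91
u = -0.10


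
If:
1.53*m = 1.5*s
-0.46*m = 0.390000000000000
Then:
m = -0.85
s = -0.86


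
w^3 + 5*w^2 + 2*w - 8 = (w - 1)*(w + 2)*(w + 4)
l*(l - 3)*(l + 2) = l^3 - l^2 - 6*l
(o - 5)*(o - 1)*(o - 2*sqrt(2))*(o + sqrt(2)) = o^4 - 6*o^3 - sqrt(2)*o^3 + o^2 + 6*sqrt(2)*o^2 - 5*sqrt(2)*o + 24*o - 20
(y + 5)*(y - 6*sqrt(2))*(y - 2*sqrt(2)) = y^3 - 8*sqrt(2)*y^2 + 5*y^2 - 40*sqrt(2)*y + 24*y + 120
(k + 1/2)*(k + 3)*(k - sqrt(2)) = k^3 - sqrt(2)*k^2 + 7*k^2/2 - 7*sqrt(2)*k/2 + 3*k/2 - 3*sqrt(2)/2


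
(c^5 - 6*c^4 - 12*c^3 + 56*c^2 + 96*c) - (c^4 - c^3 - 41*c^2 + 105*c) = c^5 - 7*c^4 - 11*c^3 + 97*c^2 - 9*c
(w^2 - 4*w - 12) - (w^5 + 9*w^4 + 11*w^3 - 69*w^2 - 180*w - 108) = -w^5 - 9*w^4 - 11*w^3 + 70*w^2 + 176*w + 96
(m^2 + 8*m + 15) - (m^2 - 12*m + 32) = 20*m - 17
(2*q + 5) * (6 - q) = -2*q^2 + 7*q + 30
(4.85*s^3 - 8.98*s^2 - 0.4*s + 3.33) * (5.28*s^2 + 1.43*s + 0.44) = 25.608*s^5 - 40.4789*s^4 - 12.8194*s^3 + 13.0592*s^2 + 4.5859*s + 1.4652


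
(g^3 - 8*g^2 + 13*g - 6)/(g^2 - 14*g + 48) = (g^2 - 2*g + 1)/(g - 8)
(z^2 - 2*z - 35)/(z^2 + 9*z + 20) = (z - 7)/(z + 4)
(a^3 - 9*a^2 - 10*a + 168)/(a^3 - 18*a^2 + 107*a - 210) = (a + 4)/(a - 5)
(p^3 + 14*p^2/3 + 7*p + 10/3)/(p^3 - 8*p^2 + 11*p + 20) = (3*p^2 + 11*p + 10)/(3*(p^2 - 9*p + 20))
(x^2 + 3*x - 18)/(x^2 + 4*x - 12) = (x - 3)/(x - 2)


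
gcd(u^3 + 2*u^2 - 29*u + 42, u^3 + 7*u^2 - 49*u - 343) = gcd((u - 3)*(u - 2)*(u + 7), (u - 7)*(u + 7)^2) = u + 7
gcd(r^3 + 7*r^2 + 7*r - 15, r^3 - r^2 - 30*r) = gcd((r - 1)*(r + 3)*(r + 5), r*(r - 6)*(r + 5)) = r + 5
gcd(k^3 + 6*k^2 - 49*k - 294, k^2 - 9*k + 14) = k - 7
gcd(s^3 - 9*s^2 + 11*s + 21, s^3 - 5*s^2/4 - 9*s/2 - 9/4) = s^2 - 2*s - 3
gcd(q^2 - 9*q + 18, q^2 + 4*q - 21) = q - 3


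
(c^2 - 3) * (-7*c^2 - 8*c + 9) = -7*c^4 - 8*c^3 + 30*c^2 + 24*c - 27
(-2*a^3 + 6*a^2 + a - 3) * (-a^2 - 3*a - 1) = 2*a^5 - 17*a^3 - 6*a^2 + 8*a + 3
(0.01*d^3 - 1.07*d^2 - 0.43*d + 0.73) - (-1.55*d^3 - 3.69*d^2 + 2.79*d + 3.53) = 1.56*d^3 + 2.62*d^2 - 3.22*d - 2.8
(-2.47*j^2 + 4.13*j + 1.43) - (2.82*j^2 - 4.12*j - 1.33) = -5.29*j^2 + 8.25*j + 2.76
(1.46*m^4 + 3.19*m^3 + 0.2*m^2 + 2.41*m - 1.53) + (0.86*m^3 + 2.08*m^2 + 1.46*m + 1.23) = 1.46*m^4 + 4.05*m^3 + 2.28*m^2 + 3.87*m - 0.3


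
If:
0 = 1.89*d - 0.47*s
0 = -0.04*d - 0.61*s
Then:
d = 0.00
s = 0.00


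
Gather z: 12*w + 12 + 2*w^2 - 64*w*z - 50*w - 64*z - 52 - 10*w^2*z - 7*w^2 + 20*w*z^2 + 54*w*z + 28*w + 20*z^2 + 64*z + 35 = -5*w^2 - 10*w + z^2*(20*w + 20) + z*(-10*w^2 - 10*w) - 5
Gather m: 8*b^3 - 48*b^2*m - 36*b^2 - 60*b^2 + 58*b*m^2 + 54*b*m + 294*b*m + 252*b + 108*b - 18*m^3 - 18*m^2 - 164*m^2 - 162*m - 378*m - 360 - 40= 8*b^3 - 96*b^2 + 360*b - 18*m^3 + m^2*(58*b - 182) + m*(-48*b^2 + 348*b - 540) - 400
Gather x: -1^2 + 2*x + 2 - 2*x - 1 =0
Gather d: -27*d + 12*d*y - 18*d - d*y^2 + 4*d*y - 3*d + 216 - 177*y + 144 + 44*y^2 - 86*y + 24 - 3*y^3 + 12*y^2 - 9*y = d*(-y^2 + 16*y - 48) - 3*y^3 + 56*y^2 - 272*y + 384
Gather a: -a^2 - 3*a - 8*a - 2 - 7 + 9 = -a^2 - 11*a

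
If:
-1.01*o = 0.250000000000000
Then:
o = -0.25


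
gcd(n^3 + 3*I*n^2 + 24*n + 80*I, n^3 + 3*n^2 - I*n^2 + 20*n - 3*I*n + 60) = n^2 - I*n + 20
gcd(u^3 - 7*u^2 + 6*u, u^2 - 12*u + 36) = u - 6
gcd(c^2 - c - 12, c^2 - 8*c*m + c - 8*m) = 1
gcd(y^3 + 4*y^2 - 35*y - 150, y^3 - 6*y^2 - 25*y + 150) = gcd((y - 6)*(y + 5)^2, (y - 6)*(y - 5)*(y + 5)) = y^2 - y - 30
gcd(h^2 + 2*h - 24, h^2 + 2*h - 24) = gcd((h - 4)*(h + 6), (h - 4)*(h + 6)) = h^2 + 2*h - 24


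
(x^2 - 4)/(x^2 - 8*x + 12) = (x + 2)/(x - 6)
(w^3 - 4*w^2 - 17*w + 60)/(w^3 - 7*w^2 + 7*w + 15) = (w + 4)/(w + 1)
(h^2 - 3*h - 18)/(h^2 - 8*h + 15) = (h^2 - 3*h - 18)/(h^2 - 8*h + 15)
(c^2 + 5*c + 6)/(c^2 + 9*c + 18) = (c + 2)/(c + 6)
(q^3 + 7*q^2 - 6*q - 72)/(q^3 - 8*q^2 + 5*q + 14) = (q^3 + 7*q^2 - 6*q - 72)/(q^3 - 8*q^2 + 5*q + 14)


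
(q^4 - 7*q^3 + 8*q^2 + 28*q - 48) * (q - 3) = q^5 - 10*q^4 + 29*q^3 + 4*q^2 - 132*q + 144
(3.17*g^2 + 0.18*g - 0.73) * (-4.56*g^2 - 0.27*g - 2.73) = -14.4552*g^4 - 1.6767*g^3 - 5.3739*g^2 - 0.2943*g + 1.9929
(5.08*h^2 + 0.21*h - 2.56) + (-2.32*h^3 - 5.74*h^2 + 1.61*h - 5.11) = -2.32*h^3 - 0.66*h^2 + 1.82*h - 7.67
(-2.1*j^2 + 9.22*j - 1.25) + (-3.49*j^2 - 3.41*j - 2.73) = -5.59*j^2 + 5.81*j - 3.98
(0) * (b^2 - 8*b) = 0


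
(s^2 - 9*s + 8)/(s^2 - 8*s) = (s - 1)/s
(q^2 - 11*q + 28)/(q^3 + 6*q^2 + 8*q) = (q^2 - 11*q + 28)/(q*(q^2 + 6*q + 8))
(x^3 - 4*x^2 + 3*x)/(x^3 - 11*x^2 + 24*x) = (x - 1)/(x - 8)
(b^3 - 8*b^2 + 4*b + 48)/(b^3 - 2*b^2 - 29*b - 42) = (b^2 - 10*b + 24)/(b^2 - 4*b - 21)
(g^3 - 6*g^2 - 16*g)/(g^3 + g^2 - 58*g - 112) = g/(g + 7)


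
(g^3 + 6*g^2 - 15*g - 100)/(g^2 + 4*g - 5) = (g^2 + g - 20)/(g - 1)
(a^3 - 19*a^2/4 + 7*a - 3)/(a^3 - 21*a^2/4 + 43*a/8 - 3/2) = 2*(a^2 - 4*a + 4)/(2*a^2 - 9*a + 4)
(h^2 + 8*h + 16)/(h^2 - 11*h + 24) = (h^2 + 8*h + 16)/(h^2 - 11*h + 24)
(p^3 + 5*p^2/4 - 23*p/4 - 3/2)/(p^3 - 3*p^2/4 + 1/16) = 4*(p^2 + p - 6)/(4*p^2 - 4*p + 1)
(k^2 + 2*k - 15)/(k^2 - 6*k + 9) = (k + 5)/(k - 3)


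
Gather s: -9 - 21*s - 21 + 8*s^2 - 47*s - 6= 8*s^2 - 68*s - 36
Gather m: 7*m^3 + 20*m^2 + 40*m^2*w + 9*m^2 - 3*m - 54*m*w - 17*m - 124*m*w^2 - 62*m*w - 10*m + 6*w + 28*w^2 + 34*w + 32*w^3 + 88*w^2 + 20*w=7*m^3 + m^2*(40*w + 29) + m*(-124*w^2 - 116*w - 30) + 32*w^3 + 116*w^2 + 60*w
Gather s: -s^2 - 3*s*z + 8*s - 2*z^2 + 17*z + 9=-s^2 + s*(8 - 3*z) - 2*z^2 + 17*z + 9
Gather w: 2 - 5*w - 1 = 1 - 5*w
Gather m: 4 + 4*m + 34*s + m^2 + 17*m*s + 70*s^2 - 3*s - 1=m^2 + m*(17*s + 4) + 70*s^2 + 31*s + 3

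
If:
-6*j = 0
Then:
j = 0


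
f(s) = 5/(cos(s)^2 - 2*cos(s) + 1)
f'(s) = 5*(2*sin(s)*cos(s) - 2*sin(s))/(cos(s)^2 - 2*cos(s) + 1)^2 = 10*sin(s)/(cos(s) - 1)^3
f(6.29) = 9273596291.24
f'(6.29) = -5443273773127.10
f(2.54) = 1.50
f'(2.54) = -0.93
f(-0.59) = 174.94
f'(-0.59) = 1151.43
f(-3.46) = 1.32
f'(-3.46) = -0.42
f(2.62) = 1.43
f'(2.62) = -0.77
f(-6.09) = 14448.93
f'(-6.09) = -298241.51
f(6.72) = 567.12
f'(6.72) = -5110.38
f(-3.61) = 1.40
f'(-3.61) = -0.67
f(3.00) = 1.26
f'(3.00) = -0.18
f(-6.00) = 3151.78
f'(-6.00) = -44221.04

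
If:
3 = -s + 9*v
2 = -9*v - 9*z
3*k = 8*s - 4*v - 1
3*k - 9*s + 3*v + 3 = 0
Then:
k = 3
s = 3/2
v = 1/2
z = -13/18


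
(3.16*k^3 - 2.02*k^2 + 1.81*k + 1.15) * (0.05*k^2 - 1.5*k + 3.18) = 0.158*k^5 - 4.841*k^4 + 13.1693*k^3 - 9.0811*k^2 + 4.0308*k + 3.657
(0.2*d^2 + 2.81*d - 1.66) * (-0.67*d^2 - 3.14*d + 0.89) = -0.134*d^4 - 2.5107*d^3 - 7.5332*d^2 + 7.7133*d - 1.4774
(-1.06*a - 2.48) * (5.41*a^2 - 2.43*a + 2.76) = -5.7346*a^3 - 10.841*a^2 + 3.1008*a - 6.8448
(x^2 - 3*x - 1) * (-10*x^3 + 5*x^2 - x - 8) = -10*x^5 + 35*x^4 - 6*x^3 - 10*x^2 + 25*x + 8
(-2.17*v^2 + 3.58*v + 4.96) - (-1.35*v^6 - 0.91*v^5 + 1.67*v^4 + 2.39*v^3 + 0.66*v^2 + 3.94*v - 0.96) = 1.35*v^6 + 0.91*v^5 - 1.67*v^4 - 2.39*v^3 - 2.83*v^2 - 0.36*v + 5.92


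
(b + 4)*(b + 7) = b^2 + 11*b + 28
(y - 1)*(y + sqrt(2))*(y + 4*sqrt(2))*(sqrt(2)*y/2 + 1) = sqrt(2)*y^4/2 - sqrt(2)*y^3/2 + 6*y^3 - 6*y^2 + 9*sqrt(2)*y^2 - 9*sqrt(2)*y + 8*y - 8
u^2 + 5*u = u*(u + 5)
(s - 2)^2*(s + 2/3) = s^3 - 10*s^2/3 + 4*s/3 + 8/3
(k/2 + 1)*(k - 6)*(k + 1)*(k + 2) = k^4/2 - k^3/2 - 11*k^2 - 22*k - 12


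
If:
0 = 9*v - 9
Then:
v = 1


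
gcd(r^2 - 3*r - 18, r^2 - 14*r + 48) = r - 6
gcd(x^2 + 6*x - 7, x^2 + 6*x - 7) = x^2 + 6*x - 7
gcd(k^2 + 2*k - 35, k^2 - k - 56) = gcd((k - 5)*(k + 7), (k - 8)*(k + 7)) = k + 7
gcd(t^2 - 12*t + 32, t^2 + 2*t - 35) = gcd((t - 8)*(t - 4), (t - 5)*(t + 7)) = 1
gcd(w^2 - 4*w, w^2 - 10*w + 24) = w - 4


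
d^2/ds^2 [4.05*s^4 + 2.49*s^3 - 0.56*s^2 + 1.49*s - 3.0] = 48.6*s^2 + 14.94*s - 1.12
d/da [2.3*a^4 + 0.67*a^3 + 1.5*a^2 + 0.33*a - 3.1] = 9.2*a^3 + 2.01*a^2 + 3.0*a + 0.33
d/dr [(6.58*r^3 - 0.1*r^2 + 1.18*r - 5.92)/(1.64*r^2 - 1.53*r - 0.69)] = (10.7912*r^4 - 20.1348*r^3 - 15.4028*r^2 + 19.5556*r - 9.8718)/(2.6896*r^4 - 5.0184*r^3 + 0.0777000000000001*r^2 + 2.1114*r + 0.4761)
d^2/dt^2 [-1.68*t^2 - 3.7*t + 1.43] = -3.36000000000000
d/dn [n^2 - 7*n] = 2*n - 7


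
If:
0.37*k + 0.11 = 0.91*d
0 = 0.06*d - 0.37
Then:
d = 6.17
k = 14.87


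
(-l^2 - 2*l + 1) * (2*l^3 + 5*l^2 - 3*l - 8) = -2*l^5 - 9*l^4 - 5*l^3 + 19*l^2 + 13*l - 8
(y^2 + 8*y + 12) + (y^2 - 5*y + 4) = 2*y^2 + 3*y + 16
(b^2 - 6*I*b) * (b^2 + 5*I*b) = b^4 - I*b^3 + 30*b^2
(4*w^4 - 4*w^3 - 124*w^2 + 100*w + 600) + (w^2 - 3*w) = 4*w^4 - 4*w^3 - 123*w^2 + 97*w + 600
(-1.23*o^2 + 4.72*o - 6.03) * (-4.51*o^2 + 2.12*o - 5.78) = 5.5473*o^4 - 23.8948*o^3 + 44.3111*o^2 - 40.0652*o + 34.8534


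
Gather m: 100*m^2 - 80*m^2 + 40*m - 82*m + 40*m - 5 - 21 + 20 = 20*m^2 - 2*m - 6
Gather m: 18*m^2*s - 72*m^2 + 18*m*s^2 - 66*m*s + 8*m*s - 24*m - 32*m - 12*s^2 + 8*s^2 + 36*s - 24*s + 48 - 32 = m^2*(18*s - 72) + m*(18*s^2 - 58*s - 56) - 4*s^2 + 12*s + 16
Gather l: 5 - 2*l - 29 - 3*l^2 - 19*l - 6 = -3*l^2 - 21*l - 30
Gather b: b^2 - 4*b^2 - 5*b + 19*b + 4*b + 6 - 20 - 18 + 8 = -3*b^2 + 18*b - 24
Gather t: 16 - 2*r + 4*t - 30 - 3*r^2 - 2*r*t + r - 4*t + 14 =-3*r^2 - 2*r*t - r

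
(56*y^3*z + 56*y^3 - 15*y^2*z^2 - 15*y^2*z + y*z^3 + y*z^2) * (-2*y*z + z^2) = -112*y^4*z^2 - 112*y^4*z + 86*y^3*z^3 + 86*y^3*z^2 - 17*y^2*z^4 - 17*y^2*z^3 + y*z^5 + y*z^4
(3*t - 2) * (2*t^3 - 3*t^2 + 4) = 6*t^4 - 13*t^3 + 6*t^2 + 12*t - 8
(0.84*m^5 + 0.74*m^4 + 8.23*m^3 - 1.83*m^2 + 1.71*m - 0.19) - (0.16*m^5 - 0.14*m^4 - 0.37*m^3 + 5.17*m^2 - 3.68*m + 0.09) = 0.68*m^5 + 0.88*m^4 + 8.6*m^3 - 7.0*m^2 + 5.39*m - 0.28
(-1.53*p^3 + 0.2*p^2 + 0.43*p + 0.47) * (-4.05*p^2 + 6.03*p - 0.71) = 6.1965*p^5 - 10.0359*p^4 + 0.5508*p^3 + 0.547400000000001*p^2 + 2.5288*p - 0.3337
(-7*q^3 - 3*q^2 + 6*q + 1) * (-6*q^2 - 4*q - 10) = 42*q^5 + 46*q^4 + 46*q^3 - 64*q - 10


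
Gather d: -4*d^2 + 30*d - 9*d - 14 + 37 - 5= -4*d^2 + 21*d + 18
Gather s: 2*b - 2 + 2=2*b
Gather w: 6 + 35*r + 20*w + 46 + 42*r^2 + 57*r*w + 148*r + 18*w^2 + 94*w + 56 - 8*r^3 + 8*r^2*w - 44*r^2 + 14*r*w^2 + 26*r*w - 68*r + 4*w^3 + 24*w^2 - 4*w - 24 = -8*r^3 - 2*r^2 + 115*r + 4*w^3 + w^2*(14*r + 42) + w*(8*r^2 + 83*r + 110) + 84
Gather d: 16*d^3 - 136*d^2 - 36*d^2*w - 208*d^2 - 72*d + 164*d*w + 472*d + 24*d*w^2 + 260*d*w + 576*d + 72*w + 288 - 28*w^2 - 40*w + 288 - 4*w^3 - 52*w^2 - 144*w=16*d^3 + d^2*(-36*w - 344) + d*(24*w^2 + 424*w + 976) - 4*w^3 - 80*w^2 - 112*w + 576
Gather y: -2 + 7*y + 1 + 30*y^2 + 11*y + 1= 30*y^2 + 18*y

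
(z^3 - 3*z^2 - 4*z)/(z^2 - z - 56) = z*(-z^2 + 3*z + 4)/(-z^2 + z + 56)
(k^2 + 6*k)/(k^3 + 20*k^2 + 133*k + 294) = k/(k^2 + 14*k + 49)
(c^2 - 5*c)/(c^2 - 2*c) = (c - 5)/(c - 2)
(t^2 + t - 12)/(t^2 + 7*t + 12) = (t - 3)/(t + 3)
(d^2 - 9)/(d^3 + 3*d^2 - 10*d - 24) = (d + 3)/(d^2 + 6*d + 8)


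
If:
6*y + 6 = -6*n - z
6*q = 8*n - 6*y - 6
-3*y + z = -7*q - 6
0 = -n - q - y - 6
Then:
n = -15/7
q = -333/112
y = -99/112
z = 681/56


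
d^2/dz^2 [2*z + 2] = 0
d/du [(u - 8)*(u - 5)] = 2*u - 13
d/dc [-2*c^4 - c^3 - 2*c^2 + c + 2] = -8*c^3 - 3*c^2 - 4*c + 1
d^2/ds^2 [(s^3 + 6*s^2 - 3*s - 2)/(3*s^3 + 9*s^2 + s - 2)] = 2*(27*s^6 - 90*s^5 - 369*s^4 - 449*s^3 - 294*s^2 - 240*s - 20)/(27*s^9 + 243*s^8 + 756*s^7 + 837*s^6 - 72*s^5 - 495*s^4 - 71*s^3 + 102*s^2 + 12*s - 8)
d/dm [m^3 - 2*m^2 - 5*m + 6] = 3*m^2 - 4*m - 5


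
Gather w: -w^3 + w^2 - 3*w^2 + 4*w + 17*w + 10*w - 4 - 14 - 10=-w^3 - 2*w^2 + 31*w - 28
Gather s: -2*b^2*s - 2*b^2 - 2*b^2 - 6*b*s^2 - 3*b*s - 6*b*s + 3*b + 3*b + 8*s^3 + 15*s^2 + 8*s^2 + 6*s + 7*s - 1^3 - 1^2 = -4*b^2 + 6*b + 8*s^3 + s^2*(23 - 6*b) + s*(-2*b^2 - 9*b + 13) - 2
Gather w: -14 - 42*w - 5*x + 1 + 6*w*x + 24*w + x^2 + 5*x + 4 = w*(6*x - 18) + x^2 - 9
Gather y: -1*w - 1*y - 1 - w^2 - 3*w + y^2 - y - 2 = -w^2 - 4*w + y^2 - 2*y - 3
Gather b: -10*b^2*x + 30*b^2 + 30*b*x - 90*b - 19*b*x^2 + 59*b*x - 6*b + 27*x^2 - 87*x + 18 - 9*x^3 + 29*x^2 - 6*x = b^2*(30 - 10*x) + b*(-19*x^2 + 89*x - 96) - 9*x^3 + 56*x^2 - 93*x + 18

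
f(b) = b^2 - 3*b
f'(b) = 2*b - 3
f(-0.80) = 3.04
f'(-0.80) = -4.60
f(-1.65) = 7.67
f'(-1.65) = -6.30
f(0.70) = -1.61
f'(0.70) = -1.60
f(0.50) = -1.25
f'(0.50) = -2.00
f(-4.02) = 28.22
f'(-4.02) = -11.04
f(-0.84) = 3.23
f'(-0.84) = -4.68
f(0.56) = -1.37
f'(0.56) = -1.88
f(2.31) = -1.59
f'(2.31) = 1.62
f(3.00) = 0.00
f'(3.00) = 3.00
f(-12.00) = 180.00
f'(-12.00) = -27.00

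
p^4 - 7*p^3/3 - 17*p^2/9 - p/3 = p*(p - 3)*(p + 1/3)^2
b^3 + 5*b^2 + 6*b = b*(b + 2)*(b + 3)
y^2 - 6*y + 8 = (y - 4)*(y - 2)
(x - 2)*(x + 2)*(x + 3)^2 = x^4 + 6*x^3 + 5*x^2 - 24*x - 36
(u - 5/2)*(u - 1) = u^2 - 7*u/2 + 5/2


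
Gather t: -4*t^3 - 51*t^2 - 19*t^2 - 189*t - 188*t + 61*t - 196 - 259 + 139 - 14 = -4*t^3 - 70*t^2 - 316*t - 330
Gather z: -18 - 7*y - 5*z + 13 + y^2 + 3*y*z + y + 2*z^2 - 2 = y^2 - 6*y + 2*z^2 + z*(3*y - 5) - 7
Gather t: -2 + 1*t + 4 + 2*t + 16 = 3*t + 18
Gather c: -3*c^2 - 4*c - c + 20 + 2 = -3*c^2 - 5*c + 22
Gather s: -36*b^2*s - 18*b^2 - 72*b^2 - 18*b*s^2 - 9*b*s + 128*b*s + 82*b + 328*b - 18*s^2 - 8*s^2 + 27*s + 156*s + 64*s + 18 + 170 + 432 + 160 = -90*b^2 + 410*b + s^2*(-18*b - 26) + s*(-36*b^2 + 119*b + 247) + 780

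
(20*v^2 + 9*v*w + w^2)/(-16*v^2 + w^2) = (-5*v - w)/(4*v - w)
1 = 1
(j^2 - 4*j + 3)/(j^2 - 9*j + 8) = (j - 3)/(j - 8)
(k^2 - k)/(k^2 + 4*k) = (k - 1)/(k + 4)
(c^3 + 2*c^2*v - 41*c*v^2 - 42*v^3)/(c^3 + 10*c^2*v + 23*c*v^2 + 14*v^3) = (c - 6*v)/(c + 2*v)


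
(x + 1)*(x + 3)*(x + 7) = x^3 + 11*x^2 + 31*x + 21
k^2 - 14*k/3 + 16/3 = (k - 8/3)*(k - 2)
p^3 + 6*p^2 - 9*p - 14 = (p - 2)*(p + 1)*(p + 7)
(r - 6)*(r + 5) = r^2 - r - 30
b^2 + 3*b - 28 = (b - 4)*(b + 7)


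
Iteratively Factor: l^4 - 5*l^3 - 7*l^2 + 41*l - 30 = (l - 2)*(l^3 - 3*l^2 - 13*l + 15) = (l - 2)*(l + 3)*(l^2 - 6*l + 5) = (l - 2)*(l - 1)*(l + 3)*(l - 5)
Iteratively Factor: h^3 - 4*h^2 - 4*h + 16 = (h - 2)*(h^2 - 2*h - 8) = (h - 4)*(h - 2)*(h + 2)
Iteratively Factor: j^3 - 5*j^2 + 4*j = (j)*(j^2 - 5*j + 4) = j*(j - 1)*(j - 4)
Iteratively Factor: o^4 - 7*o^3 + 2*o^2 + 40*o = (o - 4)*(o^3 - 3*o^2 - 10*o) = o*(o - 4)*(o^2 - 3*o - 10) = o*(o - 4)*(o + 2)*(o - 5)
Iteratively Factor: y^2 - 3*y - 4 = (y + 1)*(y - 4)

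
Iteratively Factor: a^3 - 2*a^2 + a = (a - 1)*(a^2 - a) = a*(a - 1)*(a - 1)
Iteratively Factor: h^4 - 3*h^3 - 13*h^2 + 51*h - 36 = (h + 4)*(h^3 - 7*h^2 + 15*h - 9) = (h - 3)*(h + 4)*(h^2 - 4*h + 3) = (h - 3)^2*(h + 4)*(h - 1)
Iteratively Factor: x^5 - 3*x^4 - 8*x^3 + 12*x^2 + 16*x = (x + 1)*(x^4 - 4*x^3 - 4*x^2 + 16*x) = (x + 1)*(x + 2)*(x^3 - 6*x^2 + 8*x) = (x - 4)*(x + 1)*(x + 2)*(x^2 - 2*x) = (x - 4)*(x - 2)*(x + 1)*(x + 2)*(x)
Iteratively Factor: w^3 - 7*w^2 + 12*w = (w - 3)*(w^2 - 4*w) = (w - 4)*(w - 3)*(w)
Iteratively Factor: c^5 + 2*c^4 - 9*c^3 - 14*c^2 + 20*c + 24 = (c - 2)*(c^4 + 4*c^3 - c^2 - 16*c - 12) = (c - 2)*(c + 2)*(c^3 + 2*c^2 - 5*c - 6) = (c - 2)*(c + 2)*(c + 3)*(c^2 - c - 2) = (c - 2)*(c + 1)*(c + 2)*(c + 3)*(c - 2)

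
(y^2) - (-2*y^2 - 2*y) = 3*y^2 + 2*y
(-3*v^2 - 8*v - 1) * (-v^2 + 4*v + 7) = 3*v^4 - 4*v^3 - 52*v^2 - 60*v - 7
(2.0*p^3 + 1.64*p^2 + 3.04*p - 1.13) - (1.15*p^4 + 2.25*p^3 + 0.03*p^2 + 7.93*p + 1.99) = -1.15*p^4 - 0.25*p^3 + 1.61*p^2 - 4.89*p - 3.12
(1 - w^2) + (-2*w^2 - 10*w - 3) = -3*w^2 - 10*w - 2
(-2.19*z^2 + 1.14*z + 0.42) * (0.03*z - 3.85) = -0.0657*z^3 + 8.4657*z^2 - 4.3764*z - 1.617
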